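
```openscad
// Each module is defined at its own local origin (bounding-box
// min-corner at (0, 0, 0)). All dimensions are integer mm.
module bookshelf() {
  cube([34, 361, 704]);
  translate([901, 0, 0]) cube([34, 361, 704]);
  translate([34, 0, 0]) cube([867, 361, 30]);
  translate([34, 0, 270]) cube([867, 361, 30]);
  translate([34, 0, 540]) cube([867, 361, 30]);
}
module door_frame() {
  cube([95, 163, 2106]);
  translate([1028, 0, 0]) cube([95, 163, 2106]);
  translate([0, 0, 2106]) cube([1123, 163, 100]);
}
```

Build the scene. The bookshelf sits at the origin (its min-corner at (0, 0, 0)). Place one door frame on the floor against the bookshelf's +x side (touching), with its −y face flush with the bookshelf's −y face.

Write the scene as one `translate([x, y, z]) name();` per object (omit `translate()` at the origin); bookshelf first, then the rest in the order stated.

bookshelf();
translate([935, 0, 0]) door_frame();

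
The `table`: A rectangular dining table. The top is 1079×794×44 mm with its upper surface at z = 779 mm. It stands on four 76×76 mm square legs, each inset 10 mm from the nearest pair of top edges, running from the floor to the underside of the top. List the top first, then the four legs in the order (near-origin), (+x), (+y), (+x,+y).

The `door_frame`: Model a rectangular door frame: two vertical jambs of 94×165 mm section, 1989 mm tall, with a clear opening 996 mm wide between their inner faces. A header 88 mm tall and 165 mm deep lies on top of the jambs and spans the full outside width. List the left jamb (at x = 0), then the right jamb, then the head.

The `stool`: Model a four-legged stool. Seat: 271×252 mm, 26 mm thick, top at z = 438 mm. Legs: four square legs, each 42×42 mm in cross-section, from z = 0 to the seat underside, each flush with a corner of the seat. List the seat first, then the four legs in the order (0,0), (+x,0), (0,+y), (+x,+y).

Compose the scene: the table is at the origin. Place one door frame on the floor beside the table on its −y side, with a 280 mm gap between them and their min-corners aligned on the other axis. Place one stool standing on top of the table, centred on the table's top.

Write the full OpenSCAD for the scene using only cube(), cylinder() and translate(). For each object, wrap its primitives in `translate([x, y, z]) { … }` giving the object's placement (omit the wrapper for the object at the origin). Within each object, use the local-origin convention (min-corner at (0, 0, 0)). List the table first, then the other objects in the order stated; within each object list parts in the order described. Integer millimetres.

translate([0, 0, 735]) cube([1079, 794, 44]);
translate([10, 10, 0]) cube([76, 76, 735]);
translate([993, 10, 0]) cube([76, 76, 735]);
translate([10, 708, 0]) cube([76, 76, 735]);
translate([993, 708, 0]) cube([76, 76, 735]);
translate([0, -445, 0]) {
  cube([94, 165, 1989]);
  translate([1090, 0, 0]) cube([94, 165, 1989]);
  translate([0, 0, 1989]) cube([1184, 165, 88]);
}
translate([404, 271, 779]) {
  translate([0, 0, 412]) cube([271, 252, 26]);
  cube([42, 42, 412]);
  translate([229, 0, 0]) cube([42, 42, 412]);
  translate([0, 210, 0]) cube([42, 42, 412]);
  translate([229, 210, 0]) cube([42, 42, 412]);
}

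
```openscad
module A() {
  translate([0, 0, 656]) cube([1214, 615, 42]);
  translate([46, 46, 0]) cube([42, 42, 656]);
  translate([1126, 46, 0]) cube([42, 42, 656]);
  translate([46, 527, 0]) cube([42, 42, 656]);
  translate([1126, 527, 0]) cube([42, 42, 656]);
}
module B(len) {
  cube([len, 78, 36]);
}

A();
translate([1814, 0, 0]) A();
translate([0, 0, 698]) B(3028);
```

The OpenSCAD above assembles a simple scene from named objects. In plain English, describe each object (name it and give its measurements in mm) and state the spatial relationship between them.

A is a table: top 1214 mm (x) × 615 mm (y), 42 mm thick, upper face at z = 698 mm, on four 42×42 mm square legs, each inset 46 mm from the nearest pair of top edges, running from z = 0 to the bottom of the top.

B is a rectangular beam 3028 mm long (x), 78 mm deep (y), 36 mm thick (z).

The beam spans the tops of two tables placed 600 mm apart, resting at z = 698 mm.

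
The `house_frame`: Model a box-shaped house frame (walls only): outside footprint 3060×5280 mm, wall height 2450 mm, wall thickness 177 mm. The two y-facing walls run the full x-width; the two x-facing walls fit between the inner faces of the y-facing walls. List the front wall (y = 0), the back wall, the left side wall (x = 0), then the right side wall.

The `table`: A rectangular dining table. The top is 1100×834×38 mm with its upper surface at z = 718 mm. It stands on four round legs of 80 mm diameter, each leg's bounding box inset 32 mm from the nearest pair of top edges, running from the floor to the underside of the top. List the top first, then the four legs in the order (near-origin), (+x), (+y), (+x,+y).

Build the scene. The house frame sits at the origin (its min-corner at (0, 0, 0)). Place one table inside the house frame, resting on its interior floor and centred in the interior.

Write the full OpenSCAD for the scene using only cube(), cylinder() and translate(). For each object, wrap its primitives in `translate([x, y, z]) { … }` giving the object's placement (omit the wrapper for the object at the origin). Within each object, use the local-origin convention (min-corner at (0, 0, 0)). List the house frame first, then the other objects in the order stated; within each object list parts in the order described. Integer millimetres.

cube([3060, 177, 2450]);
translate([0, 5103, 0]) cube([3060, 177, 2450]);
translate([0, 177, 0]) cube([177, 4926, 2450]);
translate([2883, 177, 0]) cube([177, 4926, 2450]);
translate([980, 2223, 0]) {
  translate([0, 0, 680]) cube([1100, 834, 38]);
  translate([72, 72, 0]) cylinder(h = 680, r = 40);
  translate([1028, 72, 0]) cylinder(h = 680, r = 40);
  translate([72, 762, 0]) cylinder(h = 680, r = 40);
  translate([1028, 762, 0]) cylinder(h = 680, r = 40);
}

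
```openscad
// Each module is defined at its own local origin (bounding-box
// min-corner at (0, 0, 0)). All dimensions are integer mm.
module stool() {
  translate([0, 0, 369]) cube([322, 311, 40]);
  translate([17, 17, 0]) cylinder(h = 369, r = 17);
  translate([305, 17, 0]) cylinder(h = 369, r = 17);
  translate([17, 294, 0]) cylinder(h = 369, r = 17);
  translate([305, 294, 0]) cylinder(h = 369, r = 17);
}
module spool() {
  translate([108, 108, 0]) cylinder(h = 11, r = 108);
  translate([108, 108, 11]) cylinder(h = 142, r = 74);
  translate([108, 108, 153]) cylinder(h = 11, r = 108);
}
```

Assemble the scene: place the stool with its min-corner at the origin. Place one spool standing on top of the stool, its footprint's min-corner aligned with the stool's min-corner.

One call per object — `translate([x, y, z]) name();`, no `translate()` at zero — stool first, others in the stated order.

stool();
translate([0, 0, 409]) spool();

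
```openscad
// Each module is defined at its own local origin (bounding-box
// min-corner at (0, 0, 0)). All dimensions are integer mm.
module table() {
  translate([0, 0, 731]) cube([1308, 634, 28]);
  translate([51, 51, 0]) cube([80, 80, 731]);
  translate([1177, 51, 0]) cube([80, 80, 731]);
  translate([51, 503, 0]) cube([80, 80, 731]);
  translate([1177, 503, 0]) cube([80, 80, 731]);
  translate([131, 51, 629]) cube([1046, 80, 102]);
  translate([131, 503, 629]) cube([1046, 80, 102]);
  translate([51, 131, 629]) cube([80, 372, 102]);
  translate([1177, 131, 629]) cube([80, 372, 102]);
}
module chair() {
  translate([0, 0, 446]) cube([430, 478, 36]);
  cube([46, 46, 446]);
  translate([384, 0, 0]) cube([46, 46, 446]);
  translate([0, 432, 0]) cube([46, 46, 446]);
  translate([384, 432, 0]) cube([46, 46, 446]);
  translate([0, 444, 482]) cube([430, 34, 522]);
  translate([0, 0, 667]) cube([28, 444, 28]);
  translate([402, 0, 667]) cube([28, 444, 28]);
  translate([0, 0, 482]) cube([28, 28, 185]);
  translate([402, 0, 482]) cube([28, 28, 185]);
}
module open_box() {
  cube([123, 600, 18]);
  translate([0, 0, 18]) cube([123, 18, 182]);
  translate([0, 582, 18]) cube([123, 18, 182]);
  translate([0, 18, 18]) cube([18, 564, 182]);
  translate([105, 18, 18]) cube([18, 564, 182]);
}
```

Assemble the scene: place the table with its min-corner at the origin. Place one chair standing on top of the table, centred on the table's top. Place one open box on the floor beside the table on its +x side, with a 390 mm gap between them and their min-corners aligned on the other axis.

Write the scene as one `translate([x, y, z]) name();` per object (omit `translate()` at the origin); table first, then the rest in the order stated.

table();
translate([439, 78, 759]) chair();
translate([1698, 0, 0]) open_box();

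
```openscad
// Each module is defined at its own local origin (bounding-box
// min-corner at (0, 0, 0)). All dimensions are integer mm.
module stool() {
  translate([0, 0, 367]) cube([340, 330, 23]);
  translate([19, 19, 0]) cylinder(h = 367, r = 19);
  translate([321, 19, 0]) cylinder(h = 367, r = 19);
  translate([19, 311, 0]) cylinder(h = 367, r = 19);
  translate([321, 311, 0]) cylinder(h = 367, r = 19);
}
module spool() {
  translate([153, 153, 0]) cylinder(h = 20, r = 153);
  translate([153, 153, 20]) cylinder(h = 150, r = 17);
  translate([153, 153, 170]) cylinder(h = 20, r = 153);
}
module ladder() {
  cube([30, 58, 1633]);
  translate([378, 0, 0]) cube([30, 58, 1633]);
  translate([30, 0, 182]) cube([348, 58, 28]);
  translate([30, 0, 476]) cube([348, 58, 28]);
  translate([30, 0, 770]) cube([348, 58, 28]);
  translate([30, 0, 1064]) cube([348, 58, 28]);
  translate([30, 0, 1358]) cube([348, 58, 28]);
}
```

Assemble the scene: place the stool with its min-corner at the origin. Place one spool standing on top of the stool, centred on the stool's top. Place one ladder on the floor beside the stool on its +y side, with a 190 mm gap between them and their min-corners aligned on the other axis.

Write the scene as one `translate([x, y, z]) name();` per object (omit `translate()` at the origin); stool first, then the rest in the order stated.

stool();
translate([17, 12, 390]) spool();
translate([0, 520, 0]) ladder();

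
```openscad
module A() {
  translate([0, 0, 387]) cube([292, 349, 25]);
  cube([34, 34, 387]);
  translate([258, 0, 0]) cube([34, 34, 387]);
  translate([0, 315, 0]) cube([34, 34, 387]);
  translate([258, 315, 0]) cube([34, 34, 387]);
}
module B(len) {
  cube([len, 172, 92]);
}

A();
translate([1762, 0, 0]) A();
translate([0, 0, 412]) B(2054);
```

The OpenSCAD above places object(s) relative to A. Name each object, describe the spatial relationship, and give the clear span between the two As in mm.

Second stool starts at x = 1762; first ends at x = 292; clear span = 1762 − 292 = 1470 mm.

A is a stool. B is a beam. A beam spans the tops of two stools. The clear span between the two stools is 1470 mm.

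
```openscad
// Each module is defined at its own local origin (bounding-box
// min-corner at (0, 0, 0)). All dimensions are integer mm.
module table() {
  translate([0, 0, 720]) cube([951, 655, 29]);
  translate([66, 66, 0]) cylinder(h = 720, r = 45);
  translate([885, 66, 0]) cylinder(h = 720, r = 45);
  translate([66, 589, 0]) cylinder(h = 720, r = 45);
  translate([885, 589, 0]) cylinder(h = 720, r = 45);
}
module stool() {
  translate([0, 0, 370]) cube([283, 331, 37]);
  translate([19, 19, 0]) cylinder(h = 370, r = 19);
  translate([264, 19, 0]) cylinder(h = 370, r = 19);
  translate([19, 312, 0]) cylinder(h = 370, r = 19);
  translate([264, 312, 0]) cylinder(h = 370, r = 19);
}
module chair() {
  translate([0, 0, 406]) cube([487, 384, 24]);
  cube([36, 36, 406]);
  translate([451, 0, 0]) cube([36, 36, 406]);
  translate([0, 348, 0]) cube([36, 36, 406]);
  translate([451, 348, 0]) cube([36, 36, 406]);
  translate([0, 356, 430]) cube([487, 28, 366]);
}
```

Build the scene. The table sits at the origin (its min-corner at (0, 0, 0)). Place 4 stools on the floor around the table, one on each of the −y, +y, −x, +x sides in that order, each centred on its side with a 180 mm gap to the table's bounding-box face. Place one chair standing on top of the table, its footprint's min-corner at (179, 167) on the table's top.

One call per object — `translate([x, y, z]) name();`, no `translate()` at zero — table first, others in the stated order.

table();
translate([334, -511, 0]) stool();
translate([334, 835, 0]) stool();
translate([-463, 162, 0]) stool();
translate([1131, 162, 0]) stool();
translate([179, 167, 749]) chair();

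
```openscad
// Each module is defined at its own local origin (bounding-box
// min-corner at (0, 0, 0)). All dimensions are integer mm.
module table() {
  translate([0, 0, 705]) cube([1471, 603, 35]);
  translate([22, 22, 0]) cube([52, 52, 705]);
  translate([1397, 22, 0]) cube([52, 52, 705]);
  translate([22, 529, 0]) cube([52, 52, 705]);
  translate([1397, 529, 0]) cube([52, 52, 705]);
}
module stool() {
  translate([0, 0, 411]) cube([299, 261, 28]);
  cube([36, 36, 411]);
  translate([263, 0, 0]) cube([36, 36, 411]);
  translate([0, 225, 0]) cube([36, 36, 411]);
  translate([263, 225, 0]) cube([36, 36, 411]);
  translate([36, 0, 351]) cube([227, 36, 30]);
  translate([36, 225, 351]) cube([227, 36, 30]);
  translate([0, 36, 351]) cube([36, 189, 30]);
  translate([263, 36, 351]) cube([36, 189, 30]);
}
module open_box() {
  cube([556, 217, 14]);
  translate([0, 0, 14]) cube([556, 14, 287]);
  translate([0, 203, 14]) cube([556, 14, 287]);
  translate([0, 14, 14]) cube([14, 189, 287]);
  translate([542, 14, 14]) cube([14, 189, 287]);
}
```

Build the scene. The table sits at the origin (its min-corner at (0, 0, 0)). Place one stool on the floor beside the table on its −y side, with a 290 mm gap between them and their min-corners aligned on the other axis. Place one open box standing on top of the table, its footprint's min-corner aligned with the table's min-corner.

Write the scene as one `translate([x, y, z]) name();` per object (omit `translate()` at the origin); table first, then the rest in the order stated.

table();
translate([0, -551, 0]) stool();
translate([0, 0, 740]) open_box();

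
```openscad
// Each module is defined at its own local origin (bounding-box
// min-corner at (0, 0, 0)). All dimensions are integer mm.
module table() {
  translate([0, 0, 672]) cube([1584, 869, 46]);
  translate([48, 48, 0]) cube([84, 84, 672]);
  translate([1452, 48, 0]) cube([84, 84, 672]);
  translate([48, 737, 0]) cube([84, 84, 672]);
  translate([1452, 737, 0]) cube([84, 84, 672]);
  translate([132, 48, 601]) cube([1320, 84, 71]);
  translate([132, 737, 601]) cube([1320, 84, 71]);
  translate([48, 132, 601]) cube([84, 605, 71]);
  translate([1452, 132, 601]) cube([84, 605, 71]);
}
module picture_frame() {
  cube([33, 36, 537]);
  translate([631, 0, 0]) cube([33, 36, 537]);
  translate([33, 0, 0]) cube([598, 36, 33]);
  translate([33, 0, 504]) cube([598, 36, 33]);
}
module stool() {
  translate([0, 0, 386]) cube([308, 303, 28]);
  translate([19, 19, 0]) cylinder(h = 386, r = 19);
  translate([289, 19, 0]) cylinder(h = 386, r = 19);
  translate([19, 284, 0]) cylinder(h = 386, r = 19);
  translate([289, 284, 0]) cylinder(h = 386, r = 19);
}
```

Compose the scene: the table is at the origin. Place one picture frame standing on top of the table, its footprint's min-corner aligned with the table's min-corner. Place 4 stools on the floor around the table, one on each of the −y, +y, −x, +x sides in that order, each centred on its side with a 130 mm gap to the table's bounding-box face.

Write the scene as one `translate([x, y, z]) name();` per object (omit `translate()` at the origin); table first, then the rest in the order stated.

table();
translate([0, 0, 718]) picture_frame();
translate([638, -433, 0]) stool();
translate([638, 999, 0]) stool();
translate([-438, 283, 0]) stool();
translate([1714, 283, 0]) stool();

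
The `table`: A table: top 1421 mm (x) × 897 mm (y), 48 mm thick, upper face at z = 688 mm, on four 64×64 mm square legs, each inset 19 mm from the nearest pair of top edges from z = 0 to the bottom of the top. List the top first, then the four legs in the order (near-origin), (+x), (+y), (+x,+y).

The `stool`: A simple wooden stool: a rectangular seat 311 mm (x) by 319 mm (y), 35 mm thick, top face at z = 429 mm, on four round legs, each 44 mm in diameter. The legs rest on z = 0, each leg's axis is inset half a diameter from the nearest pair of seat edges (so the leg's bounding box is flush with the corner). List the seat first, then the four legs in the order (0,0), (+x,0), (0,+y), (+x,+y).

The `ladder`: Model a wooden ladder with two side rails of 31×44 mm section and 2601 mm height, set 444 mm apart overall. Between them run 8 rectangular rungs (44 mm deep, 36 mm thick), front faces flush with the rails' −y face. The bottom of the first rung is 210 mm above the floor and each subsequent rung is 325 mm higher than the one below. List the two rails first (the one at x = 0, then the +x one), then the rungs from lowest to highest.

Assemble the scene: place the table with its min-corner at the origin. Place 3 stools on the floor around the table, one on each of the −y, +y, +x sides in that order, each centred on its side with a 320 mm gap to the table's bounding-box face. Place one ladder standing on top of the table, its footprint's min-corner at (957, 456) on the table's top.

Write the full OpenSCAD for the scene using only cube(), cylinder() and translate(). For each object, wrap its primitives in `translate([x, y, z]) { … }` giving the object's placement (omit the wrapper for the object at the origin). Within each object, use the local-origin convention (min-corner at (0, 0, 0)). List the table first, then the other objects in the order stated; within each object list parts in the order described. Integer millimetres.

translate([0, 0, 640]) cube([1421, 897, 48]);
translate([19, 19, 0]) cube([64, 64, 640]);
translate([1338, 19, 0]) cube([64, 64, 640]);
translate([19, 814, 0]) cube([64, 64, 640]);
translate([1338, 814, 0]) cube([64, 64, 640]);
translate([555, -639, 0]) {
  translate([0, 0, 394]) cube([311, 319, 35]);
  translate([22, 22, 0]) cylinder(h = 394, r = 22);
  translate([289, 22, 0]) cylinder(h = 394, r = 22);
  translate([22, 297, 0]) cylinder(h = 394, r = 22);
  translate([289, 297, 0]) cylinder(h = 394, r = 22);
}
translate([555, 1217, 0]) {
  translate([0, 0, 394]) cube([311, 319, 35]);
  translate([22, 22, 0]) cylinder(h = 394, r = 22);
  translate([289, 22, 0]) cylinder(h = 394, r = 22);
  translate([22, 297, 0]) cylinder(h = 394, r = 22);
  translate([289, 297, 0]) cylinder(h = 394, r = 22);
}
translate([1741, 289, 0]) {
  translate([0, 0, 394]) cube([311, 319, 35]);
  translate([22, 22, 0]) cylinder(h = 394, r = 22);
  translate([289, 22, 0]) cylinder(h = 394, r = 22);
  translate([22, 297, 0]) cylinder(h = 394, r = 22);
  translate([289, 297, 0]) cylinder(h = 394, r = 22);
}
translate([957, 456, 688]) {
  cube([31, 44, 2601]);
  translate([413, 0, 0]) cube([31, 44, 2601]);
  translate([31, 0, 210]) cube([382, 44, 36]);
  translate([31, 0, 535]) cube([382, 44, 36]);
  translate([31, 0, 860]) cube([382, 44, 36]);
  translate([31, 0, 1185]) cube([382, 44, 36]);
  translate([31, 0, 1510]) cube([382, 44, 36]);
  translate([31, 0, 1835]) cube([382, 44, 36]);
  translate([31, 0, 2160]) cube([382, 44, 36]);
  translate([31, 0, 2485]) cube([382, 44, 36]);
}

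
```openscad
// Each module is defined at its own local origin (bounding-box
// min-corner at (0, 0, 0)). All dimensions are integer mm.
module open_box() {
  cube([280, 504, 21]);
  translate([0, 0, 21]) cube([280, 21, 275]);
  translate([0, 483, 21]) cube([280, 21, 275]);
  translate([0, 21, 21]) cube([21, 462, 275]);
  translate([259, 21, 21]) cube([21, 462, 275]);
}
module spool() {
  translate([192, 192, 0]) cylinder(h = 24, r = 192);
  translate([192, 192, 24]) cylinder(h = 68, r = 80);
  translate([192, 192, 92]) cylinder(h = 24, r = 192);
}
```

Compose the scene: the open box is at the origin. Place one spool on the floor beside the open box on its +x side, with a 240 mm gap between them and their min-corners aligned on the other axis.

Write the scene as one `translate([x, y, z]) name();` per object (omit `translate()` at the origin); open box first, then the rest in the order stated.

open_box();
translate([520, 0, 0]) spool();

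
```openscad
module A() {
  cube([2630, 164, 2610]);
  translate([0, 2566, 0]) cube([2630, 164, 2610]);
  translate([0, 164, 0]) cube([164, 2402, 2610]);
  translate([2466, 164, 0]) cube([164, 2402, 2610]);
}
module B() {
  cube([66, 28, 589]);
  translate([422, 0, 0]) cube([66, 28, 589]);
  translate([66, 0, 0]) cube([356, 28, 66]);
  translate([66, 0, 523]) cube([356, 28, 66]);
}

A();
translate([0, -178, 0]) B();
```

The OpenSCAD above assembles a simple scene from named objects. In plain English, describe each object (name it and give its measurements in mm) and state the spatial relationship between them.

A is a box-shaped house frame (walls only): outside footprint 2630×2730 mm, wall height 2610 mm, wall thickness 164 mm. The two y-facing walls run the full x-width; the two x-facing walls fit between the inner faces of the y-facing walls.

B is a picture frame with a 356×457 mm rectangular opening (x by z) and a uniform 66 mm border on every side. Frame depth is 28 mm along y. It is built from two vertical stiles running the full outside height and two horizontal rails spanning the gap between the stiles.

The picture frame is on the floor beside the house frame on its −y side.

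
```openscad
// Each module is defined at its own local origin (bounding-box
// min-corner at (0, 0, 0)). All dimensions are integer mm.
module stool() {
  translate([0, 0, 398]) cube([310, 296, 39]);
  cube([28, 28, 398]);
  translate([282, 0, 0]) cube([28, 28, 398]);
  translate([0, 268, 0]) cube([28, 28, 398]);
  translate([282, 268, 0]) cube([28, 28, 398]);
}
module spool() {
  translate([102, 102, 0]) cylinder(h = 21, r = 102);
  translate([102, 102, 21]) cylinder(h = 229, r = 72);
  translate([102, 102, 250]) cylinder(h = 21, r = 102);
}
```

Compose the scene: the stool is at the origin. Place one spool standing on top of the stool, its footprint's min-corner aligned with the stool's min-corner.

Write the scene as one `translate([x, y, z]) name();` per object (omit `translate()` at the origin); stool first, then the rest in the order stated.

stool();
translate([0, 0, 437]) spool();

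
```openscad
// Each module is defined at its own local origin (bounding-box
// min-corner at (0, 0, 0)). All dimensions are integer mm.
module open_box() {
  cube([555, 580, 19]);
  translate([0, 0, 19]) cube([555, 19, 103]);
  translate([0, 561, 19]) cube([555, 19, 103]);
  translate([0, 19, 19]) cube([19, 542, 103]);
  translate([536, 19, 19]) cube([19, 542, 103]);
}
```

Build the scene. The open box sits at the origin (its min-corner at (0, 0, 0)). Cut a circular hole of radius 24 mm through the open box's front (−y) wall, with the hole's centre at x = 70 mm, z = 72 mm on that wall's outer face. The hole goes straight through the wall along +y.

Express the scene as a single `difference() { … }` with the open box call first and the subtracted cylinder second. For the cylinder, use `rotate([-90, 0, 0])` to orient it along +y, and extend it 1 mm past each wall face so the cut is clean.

difference() {
  open_box();
  translate([70, -1, 72]) rotate([-90, 0, 0]) cylinder(h = 21, r = 24);
}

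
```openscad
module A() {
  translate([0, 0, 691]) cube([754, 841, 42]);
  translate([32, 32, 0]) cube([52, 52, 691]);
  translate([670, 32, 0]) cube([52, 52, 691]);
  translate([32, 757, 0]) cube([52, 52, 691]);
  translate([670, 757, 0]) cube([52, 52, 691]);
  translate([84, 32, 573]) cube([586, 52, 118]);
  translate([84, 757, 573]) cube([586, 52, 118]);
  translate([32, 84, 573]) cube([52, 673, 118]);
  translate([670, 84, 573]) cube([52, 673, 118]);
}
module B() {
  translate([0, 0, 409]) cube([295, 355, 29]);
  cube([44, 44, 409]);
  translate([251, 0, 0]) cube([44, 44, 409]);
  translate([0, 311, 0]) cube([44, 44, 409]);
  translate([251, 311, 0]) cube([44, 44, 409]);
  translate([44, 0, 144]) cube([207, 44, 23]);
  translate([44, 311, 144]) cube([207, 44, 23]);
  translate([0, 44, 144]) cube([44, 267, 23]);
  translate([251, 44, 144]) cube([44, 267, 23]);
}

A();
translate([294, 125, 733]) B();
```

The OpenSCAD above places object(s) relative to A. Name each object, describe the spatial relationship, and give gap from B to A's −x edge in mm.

A is a table. B is a stool. The stool is on top of the table. The gap from the stool to the table's −x edge is 294 mm.

The stool's min-x is at 294; the table's min-x is 0; gap = 294 mm.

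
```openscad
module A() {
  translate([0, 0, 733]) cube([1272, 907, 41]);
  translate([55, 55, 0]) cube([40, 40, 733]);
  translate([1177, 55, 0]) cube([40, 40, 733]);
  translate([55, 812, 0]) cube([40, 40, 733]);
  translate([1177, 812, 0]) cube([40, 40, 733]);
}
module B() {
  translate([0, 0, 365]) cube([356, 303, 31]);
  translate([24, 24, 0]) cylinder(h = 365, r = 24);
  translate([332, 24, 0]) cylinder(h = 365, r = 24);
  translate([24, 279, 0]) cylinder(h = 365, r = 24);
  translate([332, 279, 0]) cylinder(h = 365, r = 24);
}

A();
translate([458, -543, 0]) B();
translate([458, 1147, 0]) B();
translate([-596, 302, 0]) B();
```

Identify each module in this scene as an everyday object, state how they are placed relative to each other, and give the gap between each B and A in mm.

A is a table. B is a stool. Three stools sit around the table at the −y, +y, −x sides. The gap between each stool and the table is 240 mm.

Each stool's nearest face is 240 mm from the table's bounding box.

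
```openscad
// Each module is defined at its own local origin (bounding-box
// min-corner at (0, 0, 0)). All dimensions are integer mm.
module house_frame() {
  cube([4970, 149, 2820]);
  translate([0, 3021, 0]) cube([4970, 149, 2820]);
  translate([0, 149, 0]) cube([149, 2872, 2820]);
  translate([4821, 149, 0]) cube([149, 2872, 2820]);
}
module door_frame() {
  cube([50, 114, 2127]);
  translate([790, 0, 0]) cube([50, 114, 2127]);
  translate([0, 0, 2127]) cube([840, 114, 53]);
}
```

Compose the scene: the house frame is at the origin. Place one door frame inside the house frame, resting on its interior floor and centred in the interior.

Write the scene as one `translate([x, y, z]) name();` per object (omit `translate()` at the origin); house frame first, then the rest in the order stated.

house_frame();
translate([2065, 1528, 0]) door_frame();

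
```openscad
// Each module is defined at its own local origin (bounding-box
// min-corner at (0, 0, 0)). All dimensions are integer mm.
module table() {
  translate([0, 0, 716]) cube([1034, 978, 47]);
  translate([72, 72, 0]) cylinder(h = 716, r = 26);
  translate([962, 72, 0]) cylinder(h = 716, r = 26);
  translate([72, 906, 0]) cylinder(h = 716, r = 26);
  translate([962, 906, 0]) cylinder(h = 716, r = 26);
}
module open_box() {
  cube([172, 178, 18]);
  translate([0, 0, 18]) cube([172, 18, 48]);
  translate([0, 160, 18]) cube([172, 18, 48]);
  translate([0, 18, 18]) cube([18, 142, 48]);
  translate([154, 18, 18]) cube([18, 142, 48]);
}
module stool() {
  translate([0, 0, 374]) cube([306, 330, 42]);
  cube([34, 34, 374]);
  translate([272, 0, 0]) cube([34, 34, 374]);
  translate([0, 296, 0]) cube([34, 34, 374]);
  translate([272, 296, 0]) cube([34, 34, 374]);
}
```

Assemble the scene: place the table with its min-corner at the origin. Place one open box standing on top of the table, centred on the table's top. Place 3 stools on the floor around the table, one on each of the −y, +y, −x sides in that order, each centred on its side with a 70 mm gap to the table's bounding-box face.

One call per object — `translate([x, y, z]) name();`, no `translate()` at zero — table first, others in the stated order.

table();
translate([431, 400, 763]) open_box();
translate([364, -400, 0]) stool();
translate([364, 1048, 0]) stool();
translate([-376, 324, 0]) stool();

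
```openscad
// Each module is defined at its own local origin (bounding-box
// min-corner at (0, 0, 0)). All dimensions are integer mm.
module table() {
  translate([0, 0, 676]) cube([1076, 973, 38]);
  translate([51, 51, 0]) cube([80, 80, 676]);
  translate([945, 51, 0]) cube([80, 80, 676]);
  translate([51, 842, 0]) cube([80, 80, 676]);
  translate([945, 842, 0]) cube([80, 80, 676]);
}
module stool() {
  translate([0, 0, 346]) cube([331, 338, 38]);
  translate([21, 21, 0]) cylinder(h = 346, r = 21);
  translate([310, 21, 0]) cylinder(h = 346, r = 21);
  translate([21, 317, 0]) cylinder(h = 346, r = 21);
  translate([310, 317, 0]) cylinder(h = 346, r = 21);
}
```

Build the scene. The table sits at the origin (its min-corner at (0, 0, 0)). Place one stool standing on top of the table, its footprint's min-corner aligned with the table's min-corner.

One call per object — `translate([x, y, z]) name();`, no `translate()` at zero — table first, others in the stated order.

table();
translate([0, 0, 714]) stool();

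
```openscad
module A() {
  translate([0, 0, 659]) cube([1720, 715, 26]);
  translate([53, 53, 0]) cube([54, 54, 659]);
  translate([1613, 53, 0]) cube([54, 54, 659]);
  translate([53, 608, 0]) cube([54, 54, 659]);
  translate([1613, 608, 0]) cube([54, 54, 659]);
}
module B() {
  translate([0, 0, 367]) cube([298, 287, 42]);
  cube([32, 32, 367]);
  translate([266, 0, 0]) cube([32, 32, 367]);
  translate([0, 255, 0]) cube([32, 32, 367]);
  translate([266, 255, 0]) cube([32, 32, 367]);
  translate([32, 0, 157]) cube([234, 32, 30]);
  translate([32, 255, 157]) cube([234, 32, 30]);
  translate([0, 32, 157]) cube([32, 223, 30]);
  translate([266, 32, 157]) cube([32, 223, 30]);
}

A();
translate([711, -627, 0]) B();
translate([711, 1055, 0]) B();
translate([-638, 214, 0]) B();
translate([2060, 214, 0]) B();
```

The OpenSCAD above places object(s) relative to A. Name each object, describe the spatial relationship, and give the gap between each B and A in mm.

Each stool's nearest face is 340 mm from the table's bounding box.

A is a table. B is a stool. Four stools sit around the table at the −y, +y, −x, +x sides. The gap between each stool and the table is 340 mm.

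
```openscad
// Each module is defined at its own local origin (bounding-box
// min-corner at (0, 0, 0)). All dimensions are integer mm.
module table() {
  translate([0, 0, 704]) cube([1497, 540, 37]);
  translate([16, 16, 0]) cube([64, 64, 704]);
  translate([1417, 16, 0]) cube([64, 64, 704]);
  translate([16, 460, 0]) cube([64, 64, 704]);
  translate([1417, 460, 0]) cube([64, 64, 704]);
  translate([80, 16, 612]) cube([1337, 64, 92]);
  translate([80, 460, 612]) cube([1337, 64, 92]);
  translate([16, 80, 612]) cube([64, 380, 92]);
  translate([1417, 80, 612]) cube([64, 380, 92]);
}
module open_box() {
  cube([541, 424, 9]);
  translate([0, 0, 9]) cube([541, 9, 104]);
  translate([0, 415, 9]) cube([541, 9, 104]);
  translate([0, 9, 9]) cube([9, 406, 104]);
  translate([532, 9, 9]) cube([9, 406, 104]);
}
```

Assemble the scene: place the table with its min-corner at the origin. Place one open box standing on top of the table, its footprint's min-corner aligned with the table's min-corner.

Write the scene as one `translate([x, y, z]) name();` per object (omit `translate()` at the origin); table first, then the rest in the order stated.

table();
translate([0, 0, 741]) open_box();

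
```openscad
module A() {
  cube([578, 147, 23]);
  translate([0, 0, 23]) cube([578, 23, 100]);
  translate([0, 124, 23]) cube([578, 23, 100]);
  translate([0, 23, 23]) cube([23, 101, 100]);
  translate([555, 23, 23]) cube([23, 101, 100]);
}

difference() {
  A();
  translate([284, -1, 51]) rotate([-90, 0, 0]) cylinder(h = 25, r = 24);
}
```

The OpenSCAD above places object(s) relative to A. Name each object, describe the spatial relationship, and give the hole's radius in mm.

The subtracted cylinder has r = 24 mm.

A is an open box. The open box has a circular hole through its front wall. The hole's radius is 24 mm.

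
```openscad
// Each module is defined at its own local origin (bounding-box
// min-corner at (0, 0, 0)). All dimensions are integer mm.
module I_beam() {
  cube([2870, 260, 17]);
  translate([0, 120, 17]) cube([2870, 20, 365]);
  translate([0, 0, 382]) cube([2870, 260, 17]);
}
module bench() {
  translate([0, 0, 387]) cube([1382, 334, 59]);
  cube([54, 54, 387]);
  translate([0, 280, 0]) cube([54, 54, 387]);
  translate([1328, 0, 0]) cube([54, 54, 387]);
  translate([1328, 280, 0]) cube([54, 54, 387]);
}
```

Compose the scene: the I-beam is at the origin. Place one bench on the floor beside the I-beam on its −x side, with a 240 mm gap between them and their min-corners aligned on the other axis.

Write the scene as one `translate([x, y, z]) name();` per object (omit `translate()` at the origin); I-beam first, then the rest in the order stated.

I_beam();
translate([-1622, 0, 0]) bench();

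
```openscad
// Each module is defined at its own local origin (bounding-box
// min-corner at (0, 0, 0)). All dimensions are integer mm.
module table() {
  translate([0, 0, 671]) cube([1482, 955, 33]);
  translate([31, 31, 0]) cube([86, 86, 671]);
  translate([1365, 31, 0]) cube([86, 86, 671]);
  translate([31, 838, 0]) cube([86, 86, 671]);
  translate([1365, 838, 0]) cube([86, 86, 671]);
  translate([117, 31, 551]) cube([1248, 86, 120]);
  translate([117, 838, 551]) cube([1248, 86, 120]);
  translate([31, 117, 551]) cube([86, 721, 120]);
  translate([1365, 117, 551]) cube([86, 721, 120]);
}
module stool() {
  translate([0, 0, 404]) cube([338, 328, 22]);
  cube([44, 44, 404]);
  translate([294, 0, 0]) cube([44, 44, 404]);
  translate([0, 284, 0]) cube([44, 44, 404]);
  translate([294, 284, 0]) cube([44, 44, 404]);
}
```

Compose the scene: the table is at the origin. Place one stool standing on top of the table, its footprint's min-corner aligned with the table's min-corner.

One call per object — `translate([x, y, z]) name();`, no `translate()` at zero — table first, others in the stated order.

table();
translate([0, 0, 704]) stool();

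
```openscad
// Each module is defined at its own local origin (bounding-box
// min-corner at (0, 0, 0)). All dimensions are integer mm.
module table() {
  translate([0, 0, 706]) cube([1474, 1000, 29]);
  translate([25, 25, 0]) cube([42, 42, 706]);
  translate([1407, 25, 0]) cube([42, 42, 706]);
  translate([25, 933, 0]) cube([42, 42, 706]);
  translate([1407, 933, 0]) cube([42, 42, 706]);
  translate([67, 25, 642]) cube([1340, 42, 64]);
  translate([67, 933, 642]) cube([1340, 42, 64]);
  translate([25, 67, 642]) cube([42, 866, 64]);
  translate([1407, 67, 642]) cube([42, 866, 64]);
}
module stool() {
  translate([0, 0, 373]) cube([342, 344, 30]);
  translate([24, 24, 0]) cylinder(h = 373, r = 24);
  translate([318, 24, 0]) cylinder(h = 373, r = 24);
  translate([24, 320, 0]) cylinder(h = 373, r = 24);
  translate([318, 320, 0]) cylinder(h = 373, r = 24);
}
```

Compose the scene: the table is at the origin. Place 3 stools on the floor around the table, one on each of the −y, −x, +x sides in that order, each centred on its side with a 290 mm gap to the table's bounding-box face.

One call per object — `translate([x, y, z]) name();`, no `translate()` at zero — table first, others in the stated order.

table();
translate([566, -634, 0]) stool();
translate([-632, 328, 0]) stool();
translate([1764, 328, 0]) stool();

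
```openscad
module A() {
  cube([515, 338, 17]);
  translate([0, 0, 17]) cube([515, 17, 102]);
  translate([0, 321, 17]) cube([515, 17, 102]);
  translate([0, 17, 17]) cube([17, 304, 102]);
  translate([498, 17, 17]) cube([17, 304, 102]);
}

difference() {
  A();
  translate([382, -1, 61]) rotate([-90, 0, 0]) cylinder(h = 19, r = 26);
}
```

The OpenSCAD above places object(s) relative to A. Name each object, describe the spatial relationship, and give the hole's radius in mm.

The subtracted cylinder has r = 26 mm.

A is an open box. The open box has a circular hole through its front wall. The hole's radius is 26 mm.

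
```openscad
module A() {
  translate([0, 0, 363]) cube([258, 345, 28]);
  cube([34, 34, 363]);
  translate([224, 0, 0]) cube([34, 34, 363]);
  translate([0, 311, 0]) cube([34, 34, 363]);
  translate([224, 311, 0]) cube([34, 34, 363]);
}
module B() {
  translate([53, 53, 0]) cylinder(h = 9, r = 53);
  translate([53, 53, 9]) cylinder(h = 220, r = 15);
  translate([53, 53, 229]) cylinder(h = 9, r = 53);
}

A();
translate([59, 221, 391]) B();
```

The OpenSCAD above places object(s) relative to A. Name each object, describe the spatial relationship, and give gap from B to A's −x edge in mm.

The spool's min-x is at 59; the stool's min-x is 0; gap = 59 mm.

A is a stool. B is a spool. The spool is on top of the stool. The gap from the spool to the stool's −x edge is 59 mm.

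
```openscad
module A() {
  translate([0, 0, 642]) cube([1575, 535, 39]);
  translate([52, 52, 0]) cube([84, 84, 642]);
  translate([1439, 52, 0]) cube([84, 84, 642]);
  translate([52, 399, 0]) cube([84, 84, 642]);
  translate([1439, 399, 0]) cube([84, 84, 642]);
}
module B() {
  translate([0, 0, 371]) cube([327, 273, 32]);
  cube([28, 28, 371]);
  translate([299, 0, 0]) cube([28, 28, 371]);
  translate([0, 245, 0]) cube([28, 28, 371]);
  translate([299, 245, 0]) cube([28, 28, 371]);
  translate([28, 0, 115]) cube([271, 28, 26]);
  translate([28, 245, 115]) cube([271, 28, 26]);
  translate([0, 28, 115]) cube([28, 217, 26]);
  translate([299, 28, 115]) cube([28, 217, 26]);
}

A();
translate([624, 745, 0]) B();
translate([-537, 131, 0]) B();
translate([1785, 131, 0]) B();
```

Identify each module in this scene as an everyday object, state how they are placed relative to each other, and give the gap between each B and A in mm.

A is a table. B is a stool. Three stools sit around the table at the +y, −x, +x sides. The gap between each stool and the table is 210 mm.

Each stool's nearest face is 210 mm from the table's bounding box.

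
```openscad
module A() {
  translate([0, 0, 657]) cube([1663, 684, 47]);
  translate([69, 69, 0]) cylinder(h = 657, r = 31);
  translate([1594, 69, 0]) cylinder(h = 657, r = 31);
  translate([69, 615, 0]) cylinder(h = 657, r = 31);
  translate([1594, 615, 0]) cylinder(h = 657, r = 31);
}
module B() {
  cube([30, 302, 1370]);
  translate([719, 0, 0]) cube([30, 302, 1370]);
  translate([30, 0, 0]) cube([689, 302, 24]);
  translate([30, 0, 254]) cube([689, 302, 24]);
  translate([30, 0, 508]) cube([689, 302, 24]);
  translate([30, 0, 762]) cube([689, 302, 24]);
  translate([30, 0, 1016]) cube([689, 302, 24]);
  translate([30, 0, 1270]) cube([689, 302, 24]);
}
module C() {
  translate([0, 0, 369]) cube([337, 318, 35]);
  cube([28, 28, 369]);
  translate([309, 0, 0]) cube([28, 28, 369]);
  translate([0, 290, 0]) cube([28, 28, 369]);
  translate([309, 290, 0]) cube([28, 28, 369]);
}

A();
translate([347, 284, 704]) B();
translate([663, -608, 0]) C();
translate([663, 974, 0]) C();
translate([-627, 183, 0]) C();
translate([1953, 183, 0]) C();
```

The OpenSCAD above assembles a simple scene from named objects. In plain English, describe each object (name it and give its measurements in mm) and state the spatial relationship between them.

A is a table: top 1663 mm (x) × 684 mm (y), 47 mm thick, upper face at z = 704 mm, on four round legs of 62 mm diameter, each leg's bounding box inset 38 mm from the nearest pair of top edges, running from z = 0 to the bottom of the top.

B is an open bookshelf. Two side panels, each 30 mm thick, 302 mm deep and 1370 mm tall, stand 749 mm apart (outside-to-outside). Between them sit 6 shelves, each 24 mm thick and 302 mm deep, spanning the full gap between the sides. The bottom shelf rests on the floor (its underside at z = 0) and the clear gap between one shelf's top and the next shelf's underside is 230 mm.

C is a simple wooden stool: a rectangular seat 337 mm (x) by 318 mm (y), 35 mm thick, top face at z = 404 mm, on four square legs, each 28×28 mm in cross-section. The legs rest on z = 0, each flush with a corner of the seat.

The bookshelf is on top of the table. Four stools sit around the table at the −y, +y, −x, +x sides.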